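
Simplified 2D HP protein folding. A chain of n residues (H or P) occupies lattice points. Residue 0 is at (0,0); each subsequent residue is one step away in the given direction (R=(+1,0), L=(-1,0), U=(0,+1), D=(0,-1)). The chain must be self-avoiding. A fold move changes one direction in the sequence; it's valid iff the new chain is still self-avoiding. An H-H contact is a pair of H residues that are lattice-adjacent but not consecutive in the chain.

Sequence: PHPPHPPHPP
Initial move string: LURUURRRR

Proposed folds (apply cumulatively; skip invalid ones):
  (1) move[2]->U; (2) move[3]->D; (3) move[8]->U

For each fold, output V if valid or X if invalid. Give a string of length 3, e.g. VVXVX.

Answer: VXV

Derivation:
Initial: LURUURRRR -> [(0, 0), (-1, 0), (-1, 1), (0, 1), (0, 2), (0, 3), (1, 3), (2, 3), (3, 3), (4, 3)]
Fold 1: move[2]->U => LUUUURRRR VALID
Fold 2: move[3]->D => LUUDURRRR INVALID (collision), skipped
Fold 3: move[8]->U => LUUUURRRU VALID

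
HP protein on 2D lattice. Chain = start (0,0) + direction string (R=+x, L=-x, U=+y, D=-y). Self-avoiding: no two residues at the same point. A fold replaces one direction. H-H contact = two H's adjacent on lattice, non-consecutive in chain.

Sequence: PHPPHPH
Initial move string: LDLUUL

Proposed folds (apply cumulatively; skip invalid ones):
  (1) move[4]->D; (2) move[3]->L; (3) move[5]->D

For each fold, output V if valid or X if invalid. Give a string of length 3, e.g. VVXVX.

Answer: XVX

Derivation:
Initial: LDLUUL -> [(0, 0), (-1, 0), (-1, -1), (-2, -1), (-2, 0), (-2, 1), (-3, 1)]
Fold 1: move[4]->D => LDLUDL INVALID (collision), skipped
Fold 2: move[3]->L => LDLLUL VALID
Fold 3: move[5]->D => LDLLUD INVALID (collision), skipped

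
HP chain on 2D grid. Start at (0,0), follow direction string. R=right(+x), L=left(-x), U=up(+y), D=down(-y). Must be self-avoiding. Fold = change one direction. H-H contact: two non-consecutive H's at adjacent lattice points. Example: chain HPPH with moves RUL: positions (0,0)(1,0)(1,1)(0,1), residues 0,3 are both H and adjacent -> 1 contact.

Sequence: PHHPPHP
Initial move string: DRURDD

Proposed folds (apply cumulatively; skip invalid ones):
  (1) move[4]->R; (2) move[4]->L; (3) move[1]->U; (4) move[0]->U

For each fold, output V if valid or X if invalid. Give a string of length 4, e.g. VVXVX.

Answer: VXXV

Derivation:
Initial: DRURDD -> [(0, 0), (0, -1), (1, -1), (1, 0), (2, 0), (2, -1), (2, -2)]
Fold 1: move[4]->R => DRURRD VALID
Fold 2: move[4]->L => DRURLD INVALID (collision), skipped
Fold 3: move[1]->U => DUURRD INVALID (collision), skipped
Fold 4: move[0]->U => URURRD VALID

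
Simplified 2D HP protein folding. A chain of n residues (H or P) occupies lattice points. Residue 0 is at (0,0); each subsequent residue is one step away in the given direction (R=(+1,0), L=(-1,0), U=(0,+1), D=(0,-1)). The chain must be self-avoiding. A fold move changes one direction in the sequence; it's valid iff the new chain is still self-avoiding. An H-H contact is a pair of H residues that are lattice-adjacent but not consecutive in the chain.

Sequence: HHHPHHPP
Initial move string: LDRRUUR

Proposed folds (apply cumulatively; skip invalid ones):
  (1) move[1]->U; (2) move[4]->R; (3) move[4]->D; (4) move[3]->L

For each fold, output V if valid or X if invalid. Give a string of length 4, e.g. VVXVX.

Answer: VVXX

Derivation:
Initial: LDRRUUR -> [(0, 0), (-1, 0), (-1, -1), (0, -1), (1, -1), (1, 0), (1, 1), (2, 1)]
Fold 1: move[1]->U => LURRUUR VALID
Fold 2: move[4]->R => LURRRUR VALID
Fold 3: move[4]->D => LURRDUR INVALID (collision), skipped
Fold 4: move[3]->L => LURLRUR INVALID (collision), skipped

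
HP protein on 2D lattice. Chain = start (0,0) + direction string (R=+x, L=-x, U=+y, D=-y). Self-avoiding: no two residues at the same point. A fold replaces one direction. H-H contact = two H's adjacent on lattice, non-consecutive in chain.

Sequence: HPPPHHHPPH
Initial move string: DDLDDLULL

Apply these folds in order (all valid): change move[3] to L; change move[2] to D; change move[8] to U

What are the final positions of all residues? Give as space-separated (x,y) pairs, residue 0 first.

Answer: (0,0) (0,-1) (0,-2) (0,-3) (-1,-3) (-1,-4) (-2,-4) (-2,-3) (-3,-3) (-3,-2)

Derivation:
Initial moves: DDLDDLULL
Fold: move[3]->L => DDLLDLULL (positions: [(0, 0), (0, -1), (0, -2), (-1, -2), (-2, -2), (-2, -3), (-3, -3), (-3, -2), (-4, -2), (-5, -2)])
Fold: move[2]->D => DDDLDLULL (positions: [(0, 0), (0, -1), (0, -2), (0, -3), (-1, -3), (-1, -4), (-2, -4), (-2, -3), (-3, -3), (-4, -3)])
Fold: move[8]->U => DDDLDLULU (positions: [(0, 0), (0, -1), (0, -2), (0, -3), (-1, -3), (-1, -4), (-2, -4), (-2, -3), (-3, -3), (-3, -2)])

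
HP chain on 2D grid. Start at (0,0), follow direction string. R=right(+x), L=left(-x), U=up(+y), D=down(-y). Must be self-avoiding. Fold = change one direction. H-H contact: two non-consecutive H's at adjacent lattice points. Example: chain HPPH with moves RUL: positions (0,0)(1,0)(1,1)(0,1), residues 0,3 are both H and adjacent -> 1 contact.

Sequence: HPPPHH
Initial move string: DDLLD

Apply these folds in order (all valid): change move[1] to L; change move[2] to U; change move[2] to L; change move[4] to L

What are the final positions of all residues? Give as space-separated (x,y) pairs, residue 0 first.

Initial moves: DDLLD
Fold: move[1]->L => DLLLD (positions: [(0, 0), (0, -1), (-1, -1), (-2, -1), (-3, -1), (-3, -2)])
Fold: move[2]->U => DLULD (positions: [(0, 0), (0, -1), (-1, -1), (-1, 0), (-2, 0), (-2, -1)])
Fold: move[2]->L => DLLLD (positions: [(0, 0), (0, -1), (-1, -1), (-2, -1), (-3, -1), (-3, -2)])
Fold: move[4]->L => DLLLL (positions: [(0, 0), (0, -1), (-1, -1), (-2, -1), (-3, -1), (-4, -1)])

Answer: (0,0) (0,-1) (-1,-1) (-2,-1) (-3,-1) (-4,-1)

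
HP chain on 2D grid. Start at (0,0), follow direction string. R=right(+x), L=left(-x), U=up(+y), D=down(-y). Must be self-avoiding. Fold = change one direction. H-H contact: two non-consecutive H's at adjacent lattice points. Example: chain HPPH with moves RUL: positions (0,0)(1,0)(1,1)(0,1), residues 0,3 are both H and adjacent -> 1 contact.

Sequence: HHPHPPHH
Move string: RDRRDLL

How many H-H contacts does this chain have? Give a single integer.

Positions: [(0, 0), (1, 0), (1, -1), (2, -1), (3, -1), (3, -2), (2, -2), (1, -2)]
H-H contact: residue 3 @(2,-1) - residue 6 @(2, -2)

Answer: 1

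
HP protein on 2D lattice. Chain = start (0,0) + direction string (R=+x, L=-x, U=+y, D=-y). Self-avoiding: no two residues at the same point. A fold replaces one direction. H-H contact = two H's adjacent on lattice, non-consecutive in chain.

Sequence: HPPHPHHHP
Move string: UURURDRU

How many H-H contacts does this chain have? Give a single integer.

Positions: [(0, 0), (0, 1), (0, 2), (1, 2), (1, 3), (2, 3), (2, 2), (3, 2), (3, 3)]
H-H contact: residue 3 @(1,2) - residue 6 @(2, 2)

Answer: 1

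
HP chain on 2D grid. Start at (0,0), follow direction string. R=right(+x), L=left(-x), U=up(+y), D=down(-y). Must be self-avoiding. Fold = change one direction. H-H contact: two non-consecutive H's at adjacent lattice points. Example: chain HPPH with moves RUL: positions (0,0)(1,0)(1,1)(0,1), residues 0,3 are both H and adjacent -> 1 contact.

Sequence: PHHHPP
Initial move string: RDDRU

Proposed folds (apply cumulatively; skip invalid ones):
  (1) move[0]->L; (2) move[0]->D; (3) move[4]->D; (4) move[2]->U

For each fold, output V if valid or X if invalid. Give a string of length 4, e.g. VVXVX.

Initial: RDDRU -> [(0, 0), (1, 0), (1, -1), (1, -2), (2, -2), (2, -1)]
Fold 1: move[0]->L => LDDRU VALID
Fold 2: move[0]->D => DDDRU VALID
Fold 3: move[4]->D => DDDRD VALID
Fold 4: move[2]->U => DDURD INVALID (collision), skipped

Answer: VVVX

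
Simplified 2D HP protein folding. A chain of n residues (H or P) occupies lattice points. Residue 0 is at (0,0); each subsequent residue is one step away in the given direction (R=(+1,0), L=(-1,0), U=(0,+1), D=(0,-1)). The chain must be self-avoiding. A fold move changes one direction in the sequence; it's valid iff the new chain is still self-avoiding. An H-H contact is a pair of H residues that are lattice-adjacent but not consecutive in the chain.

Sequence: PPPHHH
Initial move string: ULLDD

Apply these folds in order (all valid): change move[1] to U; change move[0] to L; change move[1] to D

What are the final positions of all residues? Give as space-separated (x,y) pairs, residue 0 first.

Answer: (0,0) (-1,0) (-1,-1) (-2,-1) (-2,-2) (-2,-3)

Derivation:
Initial moves: ULLDD
Fold: move[1]->U => UULDD (positions: [(0, 0), (0, 1), (0, 2), (-1, 2), (-1, 1), (-1, 0)])
Fold: move[0]->L => LULDD (positions: [(0, 0), (-1, 0), (-1, 1), (-2, 1), (-2, 0), (-2, -1)])
Fold: move[1]->D => LDLDD (positions: [(0, 0), (-1, 0), (-1, -1), (-2, -1), (-2, -2), (-2, -3)])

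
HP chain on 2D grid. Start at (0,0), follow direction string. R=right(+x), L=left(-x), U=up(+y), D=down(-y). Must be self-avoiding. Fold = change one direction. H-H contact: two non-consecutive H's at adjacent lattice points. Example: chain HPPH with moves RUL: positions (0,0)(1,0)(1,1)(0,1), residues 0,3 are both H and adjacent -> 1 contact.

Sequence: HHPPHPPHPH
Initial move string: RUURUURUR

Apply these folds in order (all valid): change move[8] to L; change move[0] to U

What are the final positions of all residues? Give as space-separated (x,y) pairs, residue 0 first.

Answer: (0,0) (0,1) (0,2) (0,3) (1,3) (1,4) (1,5) (2,5) (2,6) (1,6)

Derivation:
Initial moves: RUURUURUR
Fold: move[8]->L => RUURUURUL (positions: [(0, 0), (1, 0), (1, 1), (1, 2), (2, 2), (2, 3), (2, 4), (3, 4), (3, 5), (2, 5)])
Fold: move[0]->U => UUURUURUL (positions: [(0, 0), (0, 1), (0, 2), (0, 3), (1, 3), (1, 4), (1, 5), (2, 5), (2, 6), (1, 6)])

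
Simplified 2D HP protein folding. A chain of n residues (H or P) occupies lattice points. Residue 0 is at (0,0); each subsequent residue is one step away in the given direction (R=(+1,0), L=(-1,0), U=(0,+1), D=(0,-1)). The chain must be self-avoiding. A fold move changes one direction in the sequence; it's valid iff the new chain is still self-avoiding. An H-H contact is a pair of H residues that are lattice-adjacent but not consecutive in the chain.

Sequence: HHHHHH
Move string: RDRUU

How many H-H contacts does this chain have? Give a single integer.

Answer: 1

Derivation:
Positions: [(0, 0), (1, 0), (1, -1), (2, -1), (2, 0), (2, 1)]
H-H contact: residue 1 @(1,0) - residue 4 @(2, 0)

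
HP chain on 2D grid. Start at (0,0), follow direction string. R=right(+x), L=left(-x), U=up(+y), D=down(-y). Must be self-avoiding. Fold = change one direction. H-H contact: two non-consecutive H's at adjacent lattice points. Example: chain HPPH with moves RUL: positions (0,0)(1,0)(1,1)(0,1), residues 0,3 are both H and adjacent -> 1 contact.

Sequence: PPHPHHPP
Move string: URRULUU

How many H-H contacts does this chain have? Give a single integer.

Positions: [(0, 0), (0, 1), (1, 1), (2, 1), (2, 2), (1, 2), (1, 3), (1, 4)]
H-H contact: residue 2 @(1,1) - residue 5 @(1, 2)

Answer: 1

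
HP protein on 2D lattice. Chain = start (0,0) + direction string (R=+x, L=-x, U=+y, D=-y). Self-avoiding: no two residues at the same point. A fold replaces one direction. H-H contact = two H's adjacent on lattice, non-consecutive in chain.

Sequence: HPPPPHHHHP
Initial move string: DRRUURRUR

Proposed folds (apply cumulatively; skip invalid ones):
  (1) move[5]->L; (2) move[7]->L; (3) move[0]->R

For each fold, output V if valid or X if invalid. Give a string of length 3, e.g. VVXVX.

Initial: DRRUURRUR -> [(0, 0), (0, -1), (1, -1), (2, -1), (2, 0), (2, 1), (3, 1), (4, 1), (4, 2), (5, 2)]
Fold 1: move[5]->L => DRRUULRUR INVALID (collision), skipped
Fold 2: move[7]->L => DRRUURRLR INVALID (collision), skipped
Fold 3: move[0]->R => RRRUURRUR VALID

Answer: XXV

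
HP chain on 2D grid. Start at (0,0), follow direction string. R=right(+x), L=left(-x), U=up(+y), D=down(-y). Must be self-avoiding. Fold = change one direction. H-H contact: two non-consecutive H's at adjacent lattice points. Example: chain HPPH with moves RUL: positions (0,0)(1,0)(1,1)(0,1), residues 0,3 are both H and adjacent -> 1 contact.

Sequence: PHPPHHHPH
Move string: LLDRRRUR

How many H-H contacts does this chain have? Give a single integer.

Answer: 1

Derivation:
Positions: [(0, 0), (-1, 0), (-2, 0), (-2, -1), (-1, -1), (0, -1), (1, -1), (1, 0), (2, 0)]
H-H contact: residue 1 @(-1,0) - residue 4 @(-1, -1)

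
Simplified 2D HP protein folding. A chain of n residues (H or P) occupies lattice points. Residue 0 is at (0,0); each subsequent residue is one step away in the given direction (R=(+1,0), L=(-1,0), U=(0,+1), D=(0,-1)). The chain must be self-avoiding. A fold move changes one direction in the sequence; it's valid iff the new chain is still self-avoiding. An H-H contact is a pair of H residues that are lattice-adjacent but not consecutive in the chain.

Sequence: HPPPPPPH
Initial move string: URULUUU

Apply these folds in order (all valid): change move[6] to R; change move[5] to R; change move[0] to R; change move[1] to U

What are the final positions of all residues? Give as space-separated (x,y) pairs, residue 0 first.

Initial moves: URULUUU
Fold: move[6]->R => URULUUR (positions: [(0, 0), (0, 1), (1, 1), (1, 2), (0, 2), (0, 3), (0, 4), (1, 4)])
Fold: move[5]->R => URULURR (positions: [(0, 0), (0, 1), (1, 1), (1, 2), (0, 2), (0, 3), (1, 3), (2, 3)])
Fold: move[0]->R => RRULURR (positions: [(0, 0), (1, 0), (2, 0), (2, 1), (1, 1), (1, 2), (2, 2), (3, 2)])
Fold: move[1]->U => RUULURR (positions: [(0, 0), (1, 0), (1, 1), (1, 2), (0, 2), (0, 3), (1, 3), (2, 3)])

Answer: (0,0) (1,0) (1,1) (1,2) (0,2) (0,3) (1,3) (2,3)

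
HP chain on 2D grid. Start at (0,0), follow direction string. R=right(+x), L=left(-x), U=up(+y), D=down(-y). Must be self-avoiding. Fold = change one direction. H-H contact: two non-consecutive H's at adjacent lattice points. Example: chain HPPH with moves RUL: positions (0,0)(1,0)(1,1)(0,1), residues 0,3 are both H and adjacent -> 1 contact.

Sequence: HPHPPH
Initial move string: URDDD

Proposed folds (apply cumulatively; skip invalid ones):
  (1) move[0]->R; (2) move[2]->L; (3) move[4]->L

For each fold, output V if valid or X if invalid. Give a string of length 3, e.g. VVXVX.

Answer: VXV

Derivation:
Initial: URDDD -> [(0, 0), (0, 1), (1, 1), (1, 0), (1, -1), (1, -2)]
Fold 1: move[0]->R => RRDDD VALID
Fold 2: move[2]->L => RRLDD INVALID (collision), skipped
Fold 3: move[4]->L => RRDDL VALID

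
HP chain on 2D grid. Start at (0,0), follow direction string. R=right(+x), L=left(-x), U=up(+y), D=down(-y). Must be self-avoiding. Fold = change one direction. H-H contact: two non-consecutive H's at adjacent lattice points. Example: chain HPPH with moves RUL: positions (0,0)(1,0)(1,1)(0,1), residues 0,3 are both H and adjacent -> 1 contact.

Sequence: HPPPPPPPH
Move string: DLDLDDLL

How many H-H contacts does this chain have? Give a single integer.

Positions: [(0, 0), (0, -1), (-1, -1), (-1, -2), (-2, -2), (-2, -3), (-2, -4), (-3, -4), (-4, -4)]
No H-H contacts found.

Answer: 0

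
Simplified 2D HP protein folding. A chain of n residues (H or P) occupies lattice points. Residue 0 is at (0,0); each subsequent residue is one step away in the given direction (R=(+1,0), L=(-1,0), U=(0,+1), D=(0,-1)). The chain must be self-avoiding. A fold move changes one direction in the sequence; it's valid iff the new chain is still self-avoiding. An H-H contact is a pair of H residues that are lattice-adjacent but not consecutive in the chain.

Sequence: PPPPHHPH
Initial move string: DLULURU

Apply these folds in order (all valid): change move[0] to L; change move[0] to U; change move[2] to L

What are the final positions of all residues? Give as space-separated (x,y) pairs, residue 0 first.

Initial moves: DLULURU
Fold: move[0]->L => LLULURU (positions: [(0, 0), (-1, 0), (-2, 0), (-2, 1), (-3, 1), (-3, 2), (-2, 2), (-2, 3)])
Fold: move[0]->U => ULULURU (positions: [(0, 0), (0, 1), (-1, 1), (-1, 2), (-2, 2), (-2, 3), (-1, 3), (-1, 4)])
Fold: move[2]->L => ULLLURU (positions: [(0, 0), (0, 1), (-1, 1), (-2, 1), (-3, 1), (-3, 2), (-2, 2), (-2, 3)])

Answer: (0,0) (0,1) (-1,1) (-2,1) (-3,1) (-3,2) (-2,2) (-2,3)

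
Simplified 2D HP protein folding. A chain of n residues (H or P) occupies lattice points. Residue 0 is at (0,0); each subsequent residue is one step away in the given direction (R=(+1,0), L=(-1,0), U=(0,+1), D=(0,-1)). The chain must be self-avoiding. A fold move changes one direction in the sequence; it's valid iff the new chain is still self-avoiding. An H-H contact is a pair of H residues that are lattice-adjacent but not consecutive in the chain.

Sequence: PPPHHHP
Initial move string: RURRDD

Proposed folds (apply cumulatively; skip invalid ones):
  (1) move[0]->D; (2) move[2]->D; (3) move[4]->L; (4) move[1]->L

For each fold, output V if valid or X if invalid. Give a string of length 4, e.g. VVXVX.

Answer: XXXX

Derivation:
Initial: RURRDD -> [(0, 0), (1, 0), (1, 1), (2, 1), (3, 1), (3, 0), (3, -1)]
Fold 1: move[0]->D => DURRDD INVALID (collision), skipped
Fold 2: move[2]->D => RUDRDD INVALID (collision), skipped
Fold 3: move[4]->L => RURRLD INVALID (collision), skipped
Fold 4: move[1]->L => RLRRDD INVALID (collision), skipped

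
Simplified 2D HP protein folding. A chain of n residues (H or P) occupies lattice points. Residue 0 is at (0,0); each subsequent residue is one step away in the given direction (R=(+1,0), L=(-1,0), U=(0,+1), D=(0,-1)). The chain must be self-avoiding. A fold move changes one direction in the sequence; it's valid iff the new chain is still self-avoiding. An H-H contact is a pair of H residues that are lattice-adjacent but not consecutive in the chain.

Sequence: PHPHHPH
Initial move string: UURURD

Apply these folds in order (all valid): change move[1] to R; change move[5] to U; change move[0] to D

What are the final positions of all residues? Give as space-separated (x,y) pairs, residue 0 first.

Answer: (0,0) (0,-1) (1,-1) (2,-1) (2,0) (3,0) (3,1)

Derivation:
Initial moves: UURURD
Fold: move[1]->R => URRURD (positions: [(0, 0), (0, 1), (1, 1), (2, 1), (2, 2), (3, 2), (3, 1)])
Fold: move[5]->U => URRURU (positions: [(0, 0), (0, 1), (1, 1), (2, 1), (2, 2), (3, 2), (3, 3)])
Fold: move[0]->D => DRRURU (positions: [(0, 0), (0, -1), (1, -1), (2, -1), (2, 0), (3, 0), (3, 1)])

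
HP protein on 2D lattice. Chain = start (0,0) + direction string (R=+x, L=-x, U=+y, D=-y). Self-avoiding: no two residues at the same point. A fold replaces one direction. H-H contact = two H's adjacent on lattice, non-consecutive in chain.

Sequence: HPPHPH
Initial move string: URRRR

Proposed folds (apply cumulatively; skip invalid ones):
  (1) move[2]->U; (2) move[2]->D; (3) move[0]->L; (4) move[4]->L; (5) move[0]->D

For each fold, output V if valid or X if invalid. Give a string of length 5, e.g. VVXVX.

Answer: VVXXV

Derivation:
Initial: URRRR -> [(0, 0), (0, 1), (1, 1), (2, 1), (3, 1), (4, 1)]
Fold 1: move[2]->U => URURR VALID
Fold 2: move[2]->D => URDRR VALID
Fold 3: move[0]->L => LRDRR INVALID (collision), skipped
Fold 4: move[4]->L => URDRL INVALID (collision), skipped
Fold 5: move[0]->D => DRDRR VALID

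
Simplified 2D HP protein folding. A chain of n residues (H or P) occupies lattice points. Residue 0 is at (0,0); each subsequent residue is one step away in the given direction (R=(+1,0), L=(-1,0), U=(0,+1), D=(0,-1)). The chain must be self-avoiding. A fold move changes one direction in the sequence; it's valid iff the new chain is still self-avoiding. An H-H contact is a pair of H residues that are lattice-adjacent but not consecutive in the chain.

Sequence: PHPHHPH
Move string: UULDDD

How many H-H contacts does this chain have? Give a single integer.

Answer: 1

Derivation:
Positions: [(0, 0), (0, 1), (0, 2), (-1, 2), (-1, 1), (-1, 0), (-1, -1)]
H-H contact: residue 1 @(0,1) - residue 4 @(-1, 1)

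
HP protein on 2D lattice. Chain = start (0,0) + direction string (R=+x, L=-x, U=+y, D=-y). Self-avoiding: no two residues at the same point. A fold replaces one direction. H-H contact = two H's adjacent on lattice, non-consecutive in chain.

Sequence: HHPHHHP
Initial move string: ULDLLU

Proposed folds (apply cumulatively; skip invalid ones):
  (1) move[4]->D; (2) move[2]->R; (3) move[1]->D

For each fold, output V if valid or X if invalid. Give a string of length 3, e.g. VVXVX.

Answer: XXX

Derivation:
Initial: ULDLLU -> [(0, 0), (0, 1), (-1, 1), (-1, 0), (-2, 0), (-3, 0), (-3, 1)]
Fold 1: move[4]->D => ULDLDU INVALID (collision), skipped
Fold 2: move[2]->R => ULRLLU INVALID (collision), skipped
Fold 3: move[1]->D => UDDLLU INVALID (collision), skipped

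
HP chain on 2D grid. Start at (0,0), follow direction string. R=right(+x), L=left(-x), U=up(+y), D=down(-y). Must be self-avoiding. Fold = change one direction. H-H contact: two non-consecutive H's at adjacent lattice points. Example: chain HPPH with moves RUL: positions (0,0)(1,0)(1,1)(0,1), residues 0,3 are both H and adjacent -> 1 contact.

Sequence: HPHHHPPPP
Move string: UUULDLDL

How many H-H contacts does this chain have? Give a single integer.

Positions: [(0, 0), (0, 1), (0, 2), (0, 3), (-1, 3), (-1, 2), (-2, 2), (-2, 1), (-3, 1)]
No H-H contacts found.

Answer: 0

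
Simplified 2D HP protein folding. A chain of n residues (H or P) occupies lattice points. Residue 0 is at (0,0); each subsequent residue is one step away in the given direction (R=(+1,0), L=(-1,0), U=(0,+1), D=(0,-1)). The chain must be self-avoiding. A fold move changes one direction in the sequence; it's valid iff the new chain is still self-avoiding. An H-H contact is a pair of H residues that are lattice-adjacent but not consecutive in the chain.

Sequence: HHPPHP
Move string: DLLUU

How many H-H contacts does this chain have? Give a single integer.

Positions: [(0, 0), (0, -1), (-1, -1), (-2, -1), (-2, 0), (-2, 1)]
No H-H contacts found.

Answer: 0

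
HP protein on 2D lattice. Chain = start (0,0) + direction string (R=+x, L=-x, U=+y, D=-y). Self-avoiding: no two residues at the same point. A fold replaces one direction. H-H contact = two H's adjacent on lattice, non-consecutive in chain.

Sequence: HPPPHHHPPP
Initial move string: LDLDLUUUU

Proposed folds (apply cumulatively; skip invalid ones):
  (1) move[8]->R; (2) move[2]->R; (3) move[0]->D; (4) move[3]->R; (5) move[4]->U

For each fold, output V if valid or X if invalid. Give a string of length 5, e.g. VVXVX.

Initial: LDLDLUUUU -> [(0, 0), (-1, 0), (-1, -1), (-2, -1), (-2, -2), (-3, -2), (-3, -1), (-3, 0), (-3, 1), (-3, 2)]
Fold 1: move[8]->R => LDLDLUUUR VALID
Fold 2: move[2]->R => LDRDLUUUR INVALID (collision), skipped
Fold 3: move[0]->D => DDLDLUUUR VALID
Fold 4: move[3]->R => DDLRLUUUR INVALID (collision), skipped
Fold 5: move[4]->U => DDLDUUUUR INVALID (collision), skipped

Answer: VXVXX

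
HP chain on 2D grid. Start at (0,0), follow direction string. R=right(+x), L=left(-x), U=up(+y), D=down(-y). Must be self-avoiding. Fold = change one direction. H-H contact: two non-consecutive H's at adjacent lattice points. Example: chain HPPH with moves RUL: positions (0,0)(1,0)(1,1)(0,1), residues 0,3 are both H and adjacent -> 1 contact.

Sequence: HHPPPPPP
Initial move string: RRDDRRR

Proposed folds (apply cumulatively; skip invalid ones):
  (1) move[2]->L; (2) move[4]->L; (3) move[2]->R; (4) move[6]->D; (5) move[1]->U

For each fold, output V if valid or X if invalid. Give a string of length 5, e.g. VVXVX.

Answer: XXVVV

Derivation:
Initial: RRDDRRR -> [(0, 0), (1, 0), (2, 0), (2, -1), (2, -2), (3, -2), (4, -2), (5, -2)]
Fold 1: move[2]->L => RRLDRRR INVALID (collision), skipped
Fold 2: move[4]->L => RRDDLRR INVALID (collision), skipped
Fold 3: move[2]->R => RRRDRRR VALID
Fold 4: move[6]->D => RRRDRRD VALID
Fold 5: move[1]->U => RURDRRD VALID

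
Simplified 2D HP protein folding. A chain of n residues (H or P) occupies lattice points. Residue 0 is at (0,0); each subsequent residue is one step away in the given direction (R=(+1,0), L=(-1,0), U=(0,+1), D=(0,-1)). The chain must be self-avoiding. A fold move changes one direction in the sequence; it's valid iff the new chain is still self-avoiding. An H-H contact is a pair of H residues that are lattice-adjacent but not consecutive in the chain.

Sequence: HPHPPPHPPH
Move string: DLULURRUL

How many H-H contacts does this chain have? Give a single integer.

Answer: 1

Derivation:
Positions: [(0, 0), (0, -1), (-1, -1), (-1, 0), (-2, 0), (-2, 1), (-1, 1), (0, 1), (0, 2), (-1, 2)]
H-H contact: residue 6 @(-1,1) - residue 9 @(-1, 2)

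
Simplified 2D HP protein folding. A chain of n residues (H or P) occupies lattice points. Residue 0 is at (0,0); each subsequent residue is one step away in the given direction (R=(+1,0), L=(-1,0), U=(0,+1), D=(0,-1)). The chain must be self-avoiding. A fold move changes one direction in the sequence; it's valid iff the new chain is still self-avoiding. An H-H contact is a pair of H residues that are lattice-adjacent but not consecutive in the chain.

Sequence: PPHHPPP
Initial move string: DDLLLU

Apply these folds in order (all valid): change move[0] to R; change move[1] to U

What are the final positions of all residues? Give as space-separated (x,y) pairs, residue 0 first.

Initial moves: DDLLLU
Fold: move[0]->R => RDLLLU (positions: [(0, 0), (1, 0), (1, -1), (0, -1), (-1, -1), (-2, -1), (-2, 0)])
Fold: move[1]->U => RULLLU (positions: [(0, 0), (1, 0), (1, 1), (0, 1), (-1, 1), (-2, 1), (-2, 2)])

Answer: (0,0) (1,0) (1,1) (0,1) (-1,1) (-2,1) (-2,2)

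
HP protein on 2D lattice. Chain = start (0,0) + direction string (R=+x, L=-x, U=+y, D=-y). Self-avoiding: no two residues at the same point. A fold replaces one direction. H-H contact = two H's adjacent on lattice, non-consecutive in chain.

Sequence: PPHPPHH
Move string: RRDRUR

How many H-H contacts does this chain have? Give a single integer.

Answer: 1

Derivation:
Positions: [(0, 0), (1, 0), (2, 0), (2, -1), (3, -1), (3, 0), (4, 0)]
H-H contact: residue 2 @(2,0) - residue 5 @(3, 0)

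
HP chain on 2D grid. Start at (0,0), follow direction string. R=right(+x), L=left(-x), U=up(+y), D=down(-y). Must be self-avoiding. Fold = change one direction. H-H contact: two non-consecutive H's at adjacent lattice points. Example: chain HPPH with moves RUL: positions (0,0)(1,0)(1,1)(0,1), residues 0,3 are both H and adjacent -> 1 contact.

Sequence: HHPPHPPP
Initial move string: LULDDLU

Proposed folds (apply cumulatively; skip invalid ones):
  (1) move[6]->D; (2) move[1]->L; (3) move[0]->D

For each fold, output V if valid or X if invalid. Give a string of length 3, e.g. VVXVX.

Answer: VVV

Derivation:
Initial: LULDDLU -> [(0, 0), (-1, 0), (-1, 1), (-2, 1), (-2, 0), (-2, -1), (-3, -1), (-3, 0)]
Fold 1: move[6]->D => LULDDLD VALID
Fold 2: move[1]->L => LLLDDLD VALID
Fold 3: move[0]->D => DLLDDLD VALID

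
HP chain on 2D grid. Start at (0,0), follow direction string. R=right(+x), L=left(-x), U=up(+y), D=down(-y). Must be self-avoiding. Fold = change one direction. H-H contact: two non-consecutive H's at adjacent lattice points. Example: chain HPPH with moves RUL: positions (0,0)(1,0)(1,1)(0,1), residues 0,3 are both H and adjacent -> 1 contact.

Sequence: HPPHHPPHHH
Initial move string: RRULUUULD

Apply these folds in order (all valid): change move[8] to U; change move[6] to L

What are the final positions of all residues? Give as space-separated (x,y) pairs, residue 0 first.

Answer: (0,0) (1,0) (2,0) (2,1) (1,1) (1,2) (1,3) (0,3) (-1,3) (-1,4)

Derivation:
Initial moves: RRULUUULD
Fold: move[8]->U => RRULUUULU (positions: [(0, 0), (1, 0), (2, 0), (2, 1), (1, 1), (1, 2), (1, 3), (1, 4), (0, 4), (0, 5)])
Fold: move[6]->L => RRULUULLU (positions: [(0, 0), (1, 0), (2, 0), (2, 1), (1, 1), (1, 2), (1, 3), (0, 3), (-1, 3), (-1, 4)])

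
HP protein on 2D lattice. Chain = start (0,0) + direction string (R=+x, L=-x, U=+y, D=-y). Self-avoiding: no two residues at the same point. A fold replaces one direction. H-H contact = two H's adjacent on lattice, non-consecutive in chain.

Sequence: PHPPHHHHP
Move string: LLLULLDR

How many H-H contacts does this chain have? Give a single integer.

Positions: [(0, 0), (-1, 0), (-2, 0), (-3, 0), (-3, 1), (-4, 1), (-5, 1), (-5, 0), (-4, 0)]
No H-H contacts found.

Answer: 0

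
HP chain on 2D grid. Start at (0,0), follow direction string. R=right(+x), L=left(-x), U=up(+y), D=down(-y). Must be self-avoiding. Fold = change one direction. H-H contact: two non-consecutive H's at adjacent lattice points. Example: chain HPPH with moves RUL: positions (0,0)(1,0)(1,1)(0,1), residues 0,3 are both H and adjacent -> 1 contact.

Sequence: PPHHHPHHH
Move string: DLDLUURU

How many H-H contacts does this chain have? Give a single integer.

Answer: 1

Derivation:
Positions: [(0, 0), (0, -1), (-1, -1), (-1, -2), (-2, -2), (-2, -1), (-2, 0), (-1, 0), (-1, 1)]
H-H contact: residue 2 @(-1,-1) - residue 7 @(-1, 0)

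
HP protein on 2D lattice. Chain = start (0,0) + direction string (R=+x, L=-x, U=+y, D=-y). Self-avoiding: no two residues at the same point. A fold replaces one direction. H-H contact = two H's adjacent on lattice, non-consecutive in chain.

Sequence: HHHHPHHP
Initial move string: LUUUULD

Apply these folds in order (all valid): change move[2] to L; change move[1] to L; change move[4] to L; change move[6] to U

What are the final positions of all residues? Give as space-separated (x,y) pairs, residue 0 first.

Answer: (0,0) (-1,0) (-2,0) (-3,0) (-3,1) (-4,1) (-5,1) (-5,2)

Derivation:
Initial moves: LUUUULD
Fold: move[2]->L => LULUULD (positions: [(0, 0), (-1, 0), (-1, 1), (-2, 1), (-2, 2), (-2, 3), (-3, 3), (-3, 2)])
Fold: move[1]->L => LLLUULD (positions: [(0, 0), (-1, 0), (-2, 0), (-3, 0), (-3, 1), (-3, 2), (-4, 2), (-4, 1)])
Fold: move[4]->L => LLLULLD (positions: [(0, 0), (-1, 0), (-2, 0), (-3, 0), (-3, 1), (-4, 1), (-5, 1), (-5, 0)])
Fold: move[6]->U => LLLULLU (positions: [(0, 0), (-1, 0), (-2, 0), (-3, 0), (-3, 1), (-4, 1), (-5, 1), (-5, 2)])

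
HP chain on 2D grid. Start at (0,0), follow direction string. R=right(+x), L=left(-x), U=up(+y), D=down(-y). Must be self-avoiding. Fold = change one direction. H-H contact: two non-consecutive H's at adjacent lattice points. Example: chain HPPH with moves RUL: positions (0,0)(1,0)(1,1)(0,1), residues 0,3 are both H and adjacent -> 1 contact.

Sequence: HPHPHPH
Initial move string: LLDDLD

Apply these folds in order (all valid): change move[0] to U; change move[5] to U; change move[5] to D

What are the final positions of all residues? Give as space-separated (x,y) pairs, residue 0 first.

Answer: (0,0) (0,1) (-1,1) (-1,0) (-1,-1) (-2,-1) (-2,-2)

Derivation:
Initial moves: LLDDLD
Fold: move[0]->U => ULDDLD (positions: [(0, 0), (0, 1), (-1, 1), (-1, 0), (-1, -1), (-2, -1), (-2, -2)])
Fold: move[5]->U => ULDDLU (positions: [(0, 0), (0, 1), (-1, 1), (-1, 0), (-1, -1), (-2, -1), (-2, 0)])
Fold: move[5]->D => ULDDLD (positions: [(0, 0), (0, 1), (-1, 1), (-1, 0), (-1, -1), (-2, -1), (-2, -2)])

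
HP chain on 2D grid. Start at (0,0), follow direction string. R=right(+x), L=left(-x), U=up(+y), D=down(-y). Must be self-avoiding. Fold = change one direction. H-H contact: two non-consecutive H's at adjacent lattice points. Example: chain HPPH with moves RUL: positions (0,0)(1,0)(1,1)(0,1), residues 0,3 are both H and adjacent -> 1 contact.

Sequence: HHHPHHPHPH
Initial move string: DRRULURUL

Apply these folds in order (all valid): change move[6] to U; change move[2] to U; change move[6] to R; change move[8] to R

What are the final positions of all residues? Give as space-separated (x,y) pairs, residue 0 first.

Initial moves: DRRULURUL
Fold: move[6]->U => DRRULUUUL (positions: [(0, 0), (0, -1), (1, -1), (2, -1), (2, 0), (1, 0), (1, 1), (1, 2), (1, 3), (0, 3)])
Fold: move[2]->U => DRUULUUUL (positions: [(0, 0), (0, -1), (1, -1), (1, 0), (1, 1), (0, 1), (0, 2), (0, 3), (0, 4), (-1, 4)])
Fold: move[6]->R => DRUULURUL (positions: [(0, 0), (0, -1), (1, -1), (1, 0), (1, 1), (0, 1), (0, 2), (1, 2), (1, 3), (0, 3)])
Fold: move[8]->R => DRUULURUR (positions: [(0, 0), (0, -1), (1, -1), (1, 0), (1, 1), (0, 1), (0, 2), (1, 2), (1, 3), (2, 3)])

Answer: (0,0) (0,-1) (1,-1) (1,0) (1,1) (0,1) (0,2) (1,2) (1,3) (2,3)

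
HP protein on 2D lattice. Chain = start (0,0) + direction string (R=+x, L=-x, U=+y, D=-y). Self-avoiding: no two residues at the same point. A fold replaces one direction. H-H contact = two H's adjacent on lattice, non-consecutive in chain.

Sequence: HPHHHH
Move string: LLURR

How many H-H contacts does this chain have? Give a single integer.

Answer: 1

Derivation:
Positions: [(0, 0), (-1, 0), (-2, 0), (-2, 1), (-1, 1), (0, 1)]
H-H contact: residue 0 @(0,0) - residue 5 @(0, 1)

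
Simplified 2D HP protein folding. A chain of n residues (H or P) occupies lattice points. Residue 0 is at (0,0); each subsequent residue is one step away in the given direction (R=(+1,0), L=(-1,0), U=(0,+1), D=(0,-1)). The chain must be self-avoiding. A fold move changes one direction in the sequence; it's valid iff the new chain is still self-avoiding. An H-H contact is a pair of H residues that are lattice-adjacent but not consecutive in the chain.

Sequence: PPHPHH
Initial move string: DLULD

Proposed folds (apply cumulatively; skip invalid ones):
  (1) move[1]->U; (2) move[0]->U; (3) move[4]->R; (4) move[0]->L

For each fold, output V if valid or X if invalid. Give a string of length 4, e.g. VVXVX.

Initial: DLULD -> [(0, 0), (0, -1), (-1, -1), (-1, 0), (-2, 0), (-2, -1)]
Fold 1: move[1]->U => DUULD INVALID (collision), skipped
Fold 2: move[0]->U => ULULD VALID
Fold 3: move[4]->R => ULULR INVALID (collision), skipped
Fold 4: move[0]->L => LLULD VALID

Answer: XVXV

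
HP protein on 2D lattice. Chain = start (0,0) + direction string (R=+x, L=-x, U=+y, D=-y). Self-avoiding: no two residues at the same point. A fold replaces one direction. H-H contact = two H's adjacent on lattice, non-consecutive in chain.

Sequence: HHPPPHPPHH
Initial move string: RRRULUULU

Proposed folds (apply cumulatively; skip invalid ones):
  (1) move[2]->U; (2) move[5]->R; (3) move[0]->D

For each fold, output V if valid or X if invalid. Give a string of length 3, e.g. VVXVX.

Answer: VXV

Derivation:
Initial: RRRULUULU -> [(0, 0), (1, 0), (2, 0), (3, 0), (3, 1), (2, 1), (2, 2), (2, 3), (1, 3), (1, 4)]
Fold 1: move[2]->U => RRUULUULU VALID
Fold 2: move[5]->R => RRUULRULU INVALID (collision), skipped
Fold 3: move[0]->D => DRUULUULU VALID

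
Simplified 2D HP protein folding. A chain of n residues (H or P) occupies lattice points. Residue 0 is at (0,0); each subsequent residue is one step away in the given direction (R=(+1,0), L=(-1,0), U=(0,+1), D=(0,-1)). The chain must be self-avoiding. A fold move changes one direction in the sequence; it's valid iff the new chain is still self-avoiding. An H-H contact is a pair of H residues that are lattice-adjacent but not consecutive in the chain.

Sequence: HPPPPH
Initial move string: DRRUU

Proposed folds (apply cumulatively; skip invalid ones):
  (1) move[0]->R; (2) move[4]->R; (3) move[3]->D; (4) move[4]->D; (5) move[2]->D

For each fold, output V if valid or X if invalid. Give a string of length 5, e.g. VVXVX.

Initial: DRRUU -> [(0, 0), (0, -1), (1, -1), (2, -1), (2, 0), (2, 1)]
Fold 1: move[0]->R => RRRUU VALID
Fold 2: move[4]->R => RRRUR VALID
Fold 3: move[3]->D => RRRDR VALID
Fold 4: move[4]->D => RRRDD VALID
Fold 5: move[2]->D => RRDDD VALID

Answer: VVVVV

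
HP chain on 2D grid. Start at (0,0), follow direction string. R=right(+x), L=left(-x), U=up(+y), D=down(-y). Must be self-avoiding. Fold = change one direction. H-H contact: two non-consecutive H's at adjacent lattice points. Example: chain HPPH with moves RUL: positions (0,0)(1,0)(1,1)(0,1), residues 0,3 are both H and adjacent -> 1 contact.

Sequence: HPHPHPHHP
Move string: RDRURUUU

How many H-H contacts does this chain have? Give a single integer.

Answer: 0

Derivation:
Positions: [(0, 0), (1, 0), (1, -1), (2, -1), (2, 0), (3, 0), (3, 1), (3, 2), (3, 3)]
No H-H contacts found.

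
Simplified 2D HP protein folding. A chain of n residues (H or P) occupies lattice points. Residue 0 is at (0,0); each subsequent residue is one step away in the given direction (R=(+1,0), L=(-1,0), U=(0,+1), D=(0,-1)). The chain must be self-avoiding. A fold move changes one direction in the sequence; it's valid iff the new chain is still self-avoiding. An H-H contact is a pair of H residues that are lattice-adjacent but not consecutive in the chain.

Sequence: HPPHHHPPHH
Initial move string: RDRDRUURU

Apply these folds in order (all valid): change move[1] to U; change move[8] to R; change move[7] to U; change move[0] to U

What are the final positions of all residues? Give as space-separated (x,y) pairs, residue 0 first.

Initial moves: RDRDRUURU
Fold: move[1]->U => RURDRUURU (positions: [(0, 0), (1, 0), (1, 1), (2, 1), (2, 0), (3, 0), (3, 1), (3, 2), (4, 2), (4, 3)])
Fold: move[8]->R => RURDRUURR (positions: [(0, 0), (1, 0), (1, 1), (2, 1), (2, 0), (3, 0), (3, 1), (3, 2), (4, 2), (5, 2)])
Fold: move[7]->U => RURDRUUUR (positions: [(0, 0), (1, 0), (1, 1), (2, 1), (2, 0), (3, 0), (3, 1), (3, 2), (3, 3), (4, 3)])
Fold: move[0]->U => UURDRUUUR (positions: [(0, 0), (0, 1), (0, 2), (1, 2), (1, 1), (2, 1), (2, 2), (2, 3), (2, 4), (3, 4)])

Answer: (0,0) (0,1) (0,2) (1,2) (1,1) (2,1) (2,2) (2,3) (2,4) (3,4)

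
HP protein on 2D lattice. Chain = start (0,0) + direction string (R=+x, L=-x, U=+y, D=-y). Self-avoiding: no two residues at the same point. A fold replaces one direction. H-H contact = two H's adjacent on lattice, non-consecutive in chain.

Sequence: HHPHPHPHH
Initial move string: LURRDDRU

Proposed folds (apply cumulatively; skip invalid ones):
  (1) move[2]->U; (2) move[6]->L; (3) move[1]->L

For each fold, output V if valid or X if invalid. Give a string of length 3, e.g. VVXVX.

Answer: XXX

Derivation:
Initial: LURRDDRU -> [(0, 0), (-1, 0), (-1, 1), (0, 1), (1, 1), (1, 0), (1, -1), (2, -1), (2, 0)]
Fold 1: move[2]->U => LUURDDRU INVALID (collision), skipped
Fold 2: move[6]->L => LURRDDLU INVALID (collision), skipped
Fold 3: move[1]->L => LLRRDDRU INVALID (collision), skipped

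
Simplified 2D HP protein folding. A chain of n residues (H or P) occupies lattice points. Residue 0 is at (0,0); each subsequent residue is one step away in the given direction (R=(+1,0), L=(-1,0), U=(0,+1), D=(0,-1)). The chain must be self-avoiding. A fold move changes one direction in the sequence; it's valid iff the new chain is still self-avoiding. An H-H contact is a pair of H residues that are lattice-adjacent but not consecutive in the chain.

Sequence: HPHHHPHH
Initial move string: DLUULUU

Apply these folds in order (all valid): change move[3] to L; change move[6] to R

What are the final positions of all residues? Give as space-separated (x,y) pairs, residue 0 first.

Initial moves: DLUULUU
Fold: move[3]->L => DLULLUU (positions: [(0, 0), (0, -1), (-1, -1), (-1, 0), (-2, 0), (-3, 0), (-3, 1), (-3, 2)])
Fold: move[6]->R => DLULLUR (positions: [(0, 0), (0, -1), (-1, -1), (-1, 0), (-2, 0), (-3, 0), (-3, 1), (-2, 1)])

Answer: (0,0) (0,-1) (-1,-1) (-1,0) (-2,0) (-3,0) (-3,1) (-2,1)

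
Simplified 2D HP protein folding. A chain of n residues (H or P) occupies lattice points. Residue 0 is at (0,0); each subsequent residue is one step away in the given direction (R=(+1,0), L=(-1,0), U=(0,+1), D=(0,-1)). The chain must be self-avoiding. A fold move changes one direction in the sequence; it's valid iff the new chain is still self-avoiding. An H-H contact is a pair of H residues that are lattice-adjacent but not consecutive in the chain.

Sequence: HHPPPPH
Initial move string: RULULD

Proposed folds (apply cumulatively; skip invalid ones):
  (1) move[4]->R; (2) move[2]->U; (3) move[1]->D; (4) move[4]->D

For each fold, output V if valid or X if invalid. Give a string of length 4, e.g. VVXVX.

Initial: RULULD -> [(0, 0), (1, 0), (1, 1), (0, 1), (0, 2), (-1, 2), (-1, 1)]
Fold 1: move[4]->R => RULURD INVALID (collision), skipped
Fold 2: move[2]->U => RUUULD VALID
Fold 3: move[1]->D => RDUULD INVALID (collision), skipped
Fold 4: move[4]->D => RUUUDD INVALID (collision), skipped

Answer: XVXX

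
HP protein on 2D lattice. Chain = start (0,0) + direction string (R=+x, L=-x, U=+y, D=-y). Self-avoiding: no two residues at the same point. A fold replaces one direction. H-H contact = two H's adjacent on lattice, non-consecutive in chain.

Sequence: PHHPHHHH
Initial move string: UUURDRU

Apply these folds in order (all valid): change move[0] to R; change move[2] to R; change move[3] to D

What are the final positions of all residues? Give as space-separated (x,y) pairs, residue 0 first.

Initial moves: UUURDRU
Fold: move[0]->R => RUURDRU (positions: [(0, 0), (1, 0), (1, 1), (1, 2), (2, 2), (2, 1), (3, 1), (3, 2)])
Fold: move[2]->R => RURRDRU (positions: [(0, 0), (1, 0), (1, 1), (2, 1), (3, 1), (3, 0), (4, 0), (4, 1)])
Fold: move[3]->D => RURDDRU (positions: [(0, 0), (1, 0), (1, 1), (2, 1), (2, 0), (2, -1), (3, -1), (3, 0)])

Answer: (0,0) (1,0) (1,1) (2,1) (2,0) (2,-1) (3,-1) (3,0)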